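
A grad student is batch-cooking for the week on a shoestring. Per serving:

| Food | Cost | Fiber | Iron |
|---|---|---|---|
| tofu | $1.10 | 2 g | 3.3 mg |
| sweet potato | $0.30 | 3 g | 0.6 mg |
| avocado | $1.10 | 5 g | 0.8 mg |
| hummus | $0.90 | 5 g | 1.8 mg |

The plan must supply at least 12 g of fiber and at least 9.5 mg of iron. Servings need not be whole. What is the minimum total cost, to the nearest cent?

Two binding constraints pin down two serving amounts, so the optimal mix uses at most two foods. The candidates are each food alone (scaled to the tighter of fiber/iron) and each pair with both constraints tight.
tofu only: max(12/2, 9.5/3.3) = 6 servings → $6.60.
sweet potato only: max(12/3, 9.5/0.6) = 15.83 servings → $4.75.
avocado only: max(12/5, 9.5/0.8) = 11.88 servings → $13.06.
hummus only: max(12/5, 9.5/1.8) = 5.278 servings → $4.75.
tofu + sweet potato with both tight: 2.448 servings and 2.368 servings → $3.40.
tofu + avocado with both tight: 2.544 servings and 1.383 servings → $4.32.
tofu + hummus with both tight: 2.008 servings and 1.597 servings → $3.65.
sweet potato + avocado: intersection lies outside the first quadrant.
sweet potato + hummus: the both-tight solution has a negative serving — not a feasible corner.
avocado + hummus: intersection lies outside the first quadrant.
Cheapest feasible corner: $3.40.

$3.40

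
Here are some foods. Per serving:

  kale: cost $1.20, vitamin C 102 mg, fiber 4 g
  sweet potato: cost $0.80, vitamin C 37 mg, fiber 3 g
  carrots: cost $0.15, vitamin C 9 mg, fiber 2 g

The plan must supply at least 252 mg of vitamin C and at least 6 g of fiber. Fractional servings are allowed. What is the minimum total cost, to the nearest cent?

With two linear requirements the optimum uses one or two foods; enumerate the corners.
kale only: max(252/102, 6/4) = 2.471 servings → $2.96.
sweet potato only: max(252/37, 6/3) = 6.811 servings → $5.45.
carrots only: max(252/9, 6/2) = 28 servings → $4.20.
kale + sweet potato: intersection lies outside the first quadrant.
kale + carrots: intersection lies outside the first quadrant.
sweet potato + carrots: intersection lies outside the first quadrant.
The minimum over all feasible corners is $2.96.

$2.96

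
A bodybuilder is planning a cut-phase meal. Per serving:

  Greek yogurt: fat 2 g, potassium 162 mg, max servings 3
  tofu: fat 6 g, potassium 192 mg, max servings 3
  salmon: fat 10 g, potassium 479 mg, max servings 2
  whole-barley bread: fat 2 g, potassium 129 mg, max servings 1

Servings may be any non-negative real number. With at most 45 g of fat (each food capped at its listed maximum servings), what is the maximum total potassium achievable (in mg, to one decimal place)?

Potassium per g fat: Greek yogurt 81, whole-barley bread 64.5, salmon 47.9, tofu 32.
Take 3 servings of Greek yogurt: uses 6 g fat, +486.0 mg potassium (running total 486.0 mg).
Take 1 serving of whole-barley bread: uses 2 g fat, +129.0 mg potassium (running total 615.0 mg).
Take 2 servings of salmon: uses 20 g fat, +958.0 mg potassium (running total 1573.0 mg).
Take 2.833 servings of tofu: uses 17 g fat, +544.0 mg potassium (running total 2117.0 mg).
Filling greedily by potassium-per-g fat is optimal for one linear limit, giving 2117.0 mg.

2117.0 mg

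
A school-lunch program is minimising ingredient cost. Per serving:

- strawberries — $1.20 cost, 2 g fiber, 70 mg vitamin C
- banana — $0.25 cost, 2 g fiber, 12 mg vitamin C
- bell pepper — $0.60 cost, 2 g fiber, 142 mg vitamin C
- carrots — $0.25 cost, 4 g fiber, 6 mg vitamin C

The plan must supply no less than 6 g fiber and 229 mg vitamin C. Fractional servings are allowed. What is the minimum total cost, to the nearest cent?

An LP optimum is at a vertex; with two nutrient constraints at most two foods are used. Check each candidate.
strawberries only: max(6/2, 229/70) = 3.271 servings → $3.93.
banana only: max(6/2, 229/12) = 19.08 servings → $4.77.
bell pepper only: max(6/2, 229/142) = 3 servings → $1.80.
carrots only: max(6/4, 229/6) = 38.17 servings → $9.54.
strawberries + banana with both targets exact would need a negative amount; discard.
strawberries + bell pepper with both tight: 2.736 servings and 0.2639 servings → $3.44.
strawberries + carrots: the both-tight solution has a negative serving — not a feasible corner.
banana + bell pepper with both tight: 1.515 servings and 1.485 servings → $1.27.
banana + carrots: intersection lies outside the first quadrant.
bell pepper + carrots with both tight: 1.583 servings and 0.7086 servings → $1.13.
So the least-cost plan costs $1.13.

$1.13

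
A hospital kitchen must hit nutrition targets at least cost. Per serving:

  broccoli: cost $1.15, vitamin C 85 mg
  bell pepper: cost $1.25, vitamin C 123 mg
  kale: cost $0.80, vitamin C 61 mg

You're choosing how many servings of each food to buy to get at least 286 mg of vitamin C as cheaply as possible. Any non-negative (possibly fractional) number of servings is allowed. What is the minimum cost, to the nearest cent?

Cost per mg of vitamin C: bell pepper $0.0102, kale $0.0131, broccoli $0.0135.
With no serving limits, use only bell pepper: 286 mg / 123 mg = 2.325 servings × $1.25 = $2.91.

$2.91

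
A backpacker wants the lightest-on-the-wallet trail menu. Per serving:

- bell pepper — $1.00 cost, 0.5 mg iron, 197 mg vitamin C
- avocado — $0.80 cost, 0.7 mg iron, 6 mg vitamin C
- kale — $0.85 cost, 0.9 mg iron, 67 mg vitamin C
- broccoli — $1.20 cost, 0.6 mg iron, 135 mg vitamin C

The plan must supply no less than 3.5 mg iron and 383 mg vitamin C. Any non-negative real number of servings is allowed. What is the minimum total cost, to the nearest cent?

$3.71

The cheapest plan sits at a corner of the feasible region — with two constraints it uses at most two foods.
bell pepper only: max(3.5/0.5, 383/197) = 7 servings → $7.00.
avocado only: max(3.5/0.7, 383/6) = 63.83 servings → $51.07.
kale only: max(3.5/0.9, 383/67) = 5.716 servings → $4.86.
broccoli only: max(3.5/0.6, 383/135) = 5.833 servings → $7.00.
bell pepper + avocado with both tight: 1.832 servings and 3.692 servings → $4.79.
bell pepper + kale with both tight: 0.7663 servings and 3.463 servings → $3.71.
bell pepper + broccoli: the both-tight solution has a negative serving — not a feasible corner.
avocado + kale: intersection lies outside the first quadrant.
avocado + broccoli with both tight: 2.67 servings and 2.718 servings → $5.40.
kale + broccoli with both tight: 2.985 servings and 1.355 servings → $4.16.
Cheapest feasible corner: $3.71.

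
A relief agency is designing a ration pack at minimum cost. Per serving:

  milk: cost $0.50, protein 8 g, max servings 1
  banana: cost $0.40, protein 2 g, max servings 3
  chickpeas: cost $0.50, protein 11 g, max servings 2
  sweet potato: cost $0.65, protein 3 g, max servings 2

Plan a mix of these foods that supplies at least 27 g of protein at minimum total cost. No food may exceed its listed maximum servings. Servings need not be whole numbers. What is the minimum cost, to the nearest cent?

Cost per g of protein: chickpeas $0.0455, milk $0.0625, banana $0.2000, sweet potato $0.2167.
Take 2 servings of chickpeas: +22.0 g protein for $1.00 (total $1.00, still need 5.0 g).
Take 0.625 servings of milk: +5.0 g protein for $0.31 (total $1.31, still need 0.0 g).
Greedy by cheapest-per-g is optimal for a single linear constraint, so the minimum cost is $1.31.

$1.31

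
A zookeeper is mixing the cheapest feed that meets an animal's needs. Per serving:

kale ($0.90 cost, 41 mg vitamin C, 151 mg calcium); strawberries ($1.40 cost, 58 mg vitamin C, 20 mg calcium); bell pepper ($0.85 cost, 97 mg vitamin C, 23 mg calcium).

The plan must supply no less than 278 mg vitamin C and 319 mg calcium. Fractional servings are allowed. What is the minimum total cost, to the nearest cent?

$3.40

Minimising a linear cost over {vitamin C ≥ 278, calcium ≥ 319, servings ≥ 0} — the optimum is at a vertex, using one or two foods.
kale only: max(278/41, 319/151) = 6.78 servings → $6.10.
strawberries only: max(278/58, 319/20) = 15.95 servings → $22.33.
bell pepper only: max(278/97, 319/23) = 13.87 servings → $11.79.
kale + strawberries with both tight: 1.63 servings and 3.641 servings → $6.56.
kale + bell pepper with both tight: 1.791 servings and 2.109 servings → $3.40.
strawberries + bell pepper: the both-tight solution has a negative serving — not a feasible corner.
So the least-cost plan costs $3.40.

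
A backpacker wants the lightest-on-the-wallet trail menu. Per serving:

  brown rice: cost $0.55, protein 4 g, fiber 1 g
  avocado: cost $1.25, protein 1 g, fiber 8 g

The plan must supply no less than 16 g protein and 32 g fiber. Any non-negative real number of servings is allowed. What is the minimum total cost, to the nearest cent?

Check every corner: each single food scaled to meet both minima, and each pair solved so both constraints bind.
brown rice only: max(16/4, 32/1) = 32 servings → $17.60.
avocado only: max(16/1, 32/8) = 16 servings → $20.00.
brown rice + avocado with both tight: 3.097 servings and 3.613 servings → $6.22.
The minimum over all feasible corners is $6.22.

$6.22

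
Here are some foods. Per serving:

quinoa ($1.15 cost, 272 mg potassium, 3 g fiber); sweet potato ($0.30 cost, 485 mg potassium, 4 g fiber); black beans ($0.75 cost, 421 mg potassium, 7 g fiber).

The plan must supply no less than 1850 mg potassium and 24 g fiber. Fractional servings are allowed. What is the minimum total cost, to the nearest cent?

$1.80

An LP optimum is at a vertex; with two nutrient constraints at most two foods are used. Check each candidate.
quinoa only: max(1850/272, 24/3) = 8 servings → $9.20.
sweet potato only: max(1850/485, 24/4) = 6 servings → $1.80.
black beans only: max(1850/421, 24/7) = 4.394 servings → $3.30.
quinoa + sweet potato with both targets exact would need a negative amount; discard.
quinoa + black beans with both tight: 4.44 servings and 1.526 servings → $6.25.
sweet potato + black beans with both tight: 1.663 servings and 2.478 servings → $2.36.
So the least-cost plan costs $1.80.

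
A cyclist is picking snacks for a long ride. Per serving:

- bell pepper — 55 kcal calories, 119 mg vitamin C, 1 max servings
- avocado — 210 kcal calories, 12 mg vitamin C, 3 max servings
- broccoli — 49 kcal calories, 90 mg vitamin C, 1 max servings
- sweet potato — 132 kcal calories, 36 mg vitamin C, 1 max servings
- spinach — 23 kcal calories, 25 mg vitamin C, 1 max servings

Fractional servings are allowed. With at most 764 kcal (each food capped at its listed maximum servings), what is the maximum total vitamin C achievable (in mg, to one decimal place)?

Vitamin C per kcal: bell pepper 2.164, broccoli 1.837, spinach 1.087, sweet potato 0.2727, avocado 0.05714.
Take 1 serving of bell pepper: uses 55 kcal, +119.0 mg vitamin C (running total 119.0 mg).
Take 1 serving of broccoli: uses 49 kcal, +90.0 mg vitamin C (running total 209.0 mg).
Take 1 serving of spinach: uses 23 kcal, +25.0 mg vitamin C (running total 234.0 mg).
Take 1 serving of sweet potato: uses 132 kcal, +36.0 mg vitamin C (running total 270.0 mg).
Take 2.405 servings of avocado: uses 505 kcal, +28.9 mg vitamin C (running total 298.9 mg).
Greedy by best ratio exhausts the calories allowance optimally: 298.9 mg.

298.9 mg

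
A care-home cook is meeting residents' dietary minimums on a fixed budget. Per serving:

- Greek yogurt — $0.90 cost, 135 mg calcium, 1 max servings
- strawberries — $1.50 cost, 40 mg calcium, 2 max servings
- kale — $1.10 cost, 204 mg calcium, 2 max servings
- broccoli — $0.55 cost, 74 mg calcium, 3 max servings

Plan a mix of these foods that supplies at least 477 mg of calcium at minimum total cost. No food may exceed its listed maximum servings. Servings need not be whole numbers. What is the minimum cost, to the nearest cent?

$2.66

Cost per mg of calcium: kale $0.0054, Greek yogurt $0.0067, broccoli $0.0074, strawberries $0.0375.
Take 2 servings of kale: +408.0 mg calcium for $2.20 (total $2.20, still need 69.0 mg).
Take 0.5111 servings of Greek yogurt: +69.0 mg calcium for $0.46 (total $2.66, still need 0.0 mg).
Filling from the cheapest source first is optimal under one linear minimum: $2.66.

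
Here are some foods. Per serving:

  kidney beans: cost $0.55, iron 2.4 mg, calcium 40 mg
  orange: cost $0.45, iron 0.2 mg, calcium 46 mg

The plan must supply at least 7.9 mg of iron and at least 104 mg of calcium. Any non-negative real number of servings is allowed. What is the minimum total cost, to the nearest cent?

$1.81

For a min-cost LP with two ≥-constraints, a basic feasible solution has at most two positive variables.
kidney beans only: max(7.9/2.4, 104/40) = 3.292 servings → $1.81.
orange only: max(7.9/0.2, 104/46) = 39.5 servings → $17.77.
kidney beans + orange with both targets exact would need a negative amount; discard.
The minimum over all feasible corners is $1.81.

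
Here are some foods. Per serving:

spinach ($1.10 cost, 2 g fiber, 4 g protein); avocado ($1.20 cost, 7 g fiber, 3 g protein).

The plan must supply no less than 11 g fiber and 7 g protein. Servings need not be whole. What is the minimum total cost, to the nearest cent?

$2.44

Minimising a linear cost over {fiber ≥ 11, protein ≥ 7, servings ≥ 0} — the optimum is at a vertex, using one or two foods.
spinach only: max(11/2, 7/4) = 5.5 servings → $6.05.
avocado only: max(11/7, 7/3) = 2.333 servings → $2.80.
spinach + avocado with both tight: 0.7273 servings and 1.364 servings → $2.44.
The minimum over all feasible corners is $2.44.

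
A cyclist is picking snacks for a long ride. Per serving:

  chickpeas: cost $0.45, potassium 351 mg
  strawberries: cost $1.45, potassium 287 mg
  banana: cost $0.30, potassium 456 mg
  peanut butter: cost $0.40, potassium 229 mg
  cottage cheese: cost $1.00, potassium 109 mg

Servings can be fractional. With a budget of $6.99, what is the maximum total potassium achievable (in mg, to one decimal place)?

10624.8 mg

Potassium per dollar: banana 1520, chickpeas 780, peanut butter 572.5, strawberries 197.9, cottage cheese 109.
With no serving limits, spend the whole cost allowance on banana: $6.99 / $0.30 × 456 mg = 10624.8 mg.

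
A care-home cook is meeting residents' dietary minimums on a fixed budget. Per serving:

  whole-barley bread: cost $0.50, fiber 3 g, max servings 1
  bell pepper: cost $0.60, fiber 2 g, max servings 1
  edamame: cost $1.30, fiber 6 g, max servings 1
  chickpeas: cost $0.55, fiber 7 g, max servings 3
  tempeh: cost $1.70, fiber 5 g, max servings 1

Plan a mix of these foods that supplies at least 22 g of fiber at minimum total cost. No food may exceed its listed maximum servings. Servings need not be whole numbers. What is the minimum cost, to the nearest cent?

Cost per g of fiber: chickpeas $0.0786, whole-barley bread $0.1667, edamame $0.2167, bell pepper $0.3000, tempeh $0.3400.
Take 3 servings of chickpeas: +21.0 g fiber for $1.65 (total $1.65, still need 1.0 g).
Take 0.3333 servings of whole-barley bread: +1.0 g fiber for $0.17 (total $1.82, still need 0.0 g).
Filling from the cheapest source first is optimal under one linear minimum: $1.82.

$1.82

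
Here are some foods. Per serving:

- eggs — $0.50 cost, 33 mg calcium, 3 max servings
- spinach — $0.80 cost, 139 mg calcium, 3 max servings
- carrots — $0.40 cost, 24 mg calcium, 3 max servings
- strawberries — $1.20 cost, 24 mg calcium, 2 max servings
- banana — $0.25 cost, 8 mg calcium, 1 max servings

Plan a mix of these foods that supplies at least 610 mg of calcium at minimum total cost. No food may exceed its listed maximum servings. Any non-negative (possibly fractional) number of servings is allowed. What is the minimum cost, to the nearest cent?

Cost per mg of calcium: spinach $0.0058, eggs $0.0152, carrots $0.0167, banana $0.0312, strawberries $0.0500.
Take 3 servings of spinach: +417.0 mg calcium for $2.40 (total $2.40, still need 193.0 mg).
Take 3 servings of eggs: +99.0 mg calcium for $1.50 (total $3.90, still need 94.0 mg).
Take 3 servings of carrots: +72.0 mg calcium for $1.20 (total $5.10, still need 22.0 mg).
Take 1 serving of banana: +8.0 mg calcium for $0.25 (total $5.35, still need 14.0 mg).
Take 0.5833 servings of strawberries: +14.0 mg calcium for $0.70 (total $6.05, still need 0.0 mg).
Filling from the cheapest source first is optimal under one linear minimum: $6.05.

$6.05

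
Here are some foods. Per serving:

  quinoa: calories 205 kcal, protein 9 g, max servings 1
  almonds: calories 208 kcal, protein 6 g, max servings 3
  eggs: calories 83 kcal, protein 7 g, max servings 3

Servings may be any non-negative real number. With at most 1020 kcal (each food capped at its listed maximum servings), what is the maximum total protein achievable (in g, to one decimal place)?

Protein per kcal: eggs 0.08434, quinoa 0.0439, almonds 0.02885.
Take 3 servings of eggs: uses 249 kcal, +21.0 g protein (running total 21.0 g).
Take 1 serving of quinoa: uses 205 kcal, +9.0 g protein (running total 30.0 g).
Take 2.721 servings of almonds: uses 566 kcal, +16.3 g protein (running total 46.3 g).
Filling greedily by protein-per-kcal is optimal for one linear limit, giving 46.3 g.

46.3 g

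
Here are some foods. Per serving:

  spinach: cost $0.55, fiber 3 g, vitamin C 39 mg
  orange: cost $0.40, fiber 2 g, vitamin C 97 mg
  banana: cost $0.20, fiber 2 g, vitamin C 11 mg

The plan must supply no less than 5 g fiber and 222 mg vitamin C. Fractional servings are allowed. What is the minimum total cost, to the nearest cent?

$0.95

At the optimum either one food covers both requirements or two foods hit both targets exactly; no other combination can be cheaper.
spinach only: max(5/3, 222/39) = 5.692 servings → $3.13.
orange only: max(5/2, 222/97) = 2.5 servings → $1.00.
banana only: max(5/2, 222/11) = 20.18 servings → $4.04.
spinach + orange with both tight: 0.1925 servings and 2.211 servings → $0.99.
spinach + banana: intersection lies outside the first quadrant.
orange + banana with both tight: 2.262 servings and 0.2384 servings → $0.95.
The minimum over all feasible corners is $0.95.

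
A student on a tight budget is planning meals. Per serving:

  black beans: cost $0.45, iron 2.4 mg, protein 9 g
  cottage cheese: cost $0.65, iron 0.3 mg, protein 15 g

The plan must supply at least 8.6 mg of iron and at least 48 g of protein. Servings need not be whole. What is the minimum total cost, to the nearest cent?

$2.29

Two binding constraints pin down two serving amounts, so the optimal mix uses at most two foods. The candidates are each food alone (scaled to the tighter of iron/protein) and each pair with both constraints tight.
black beans only: max(8.6/2.4, 48/9) = 5.333 servings → $2.40.
cottage cheese only: max(8.6/0.3, 48/15) = 28.67 servings → $18.63.
black beans + cottage cheese with both tight: 3.441 servings and 1.135 servings → $2.29.
Cheapest feasible corner: $2.29.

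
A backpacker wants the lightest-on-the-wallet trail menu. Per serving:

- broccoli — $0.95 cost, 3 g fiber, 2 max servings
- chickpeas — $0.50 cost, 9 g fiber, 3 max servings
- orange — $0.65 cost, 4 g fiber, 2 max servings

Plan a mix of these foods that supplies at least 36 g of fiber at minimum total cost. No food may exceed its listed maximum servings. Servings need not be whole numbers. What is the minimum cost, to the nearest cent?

Cost per g of fiber: chickpeas $0.0556, orange $0.1625, broccoli $0.3167.
Take 3 servings of chickpeas: +27.0 g fiber for $1.50 (total $1.50, still need 9.0 g).
Take 2 servings of orange: +8.0 g fiber for $1.30 (total $2.80, still need 1.0 g).
Take 0.3333 servings of broccoli: +1.0 g fiber for $0.32 (total $3.12, still need 0.0 g).
Filling from the cheapest source first is optimal under one linear minimum: $3.12.

$3.12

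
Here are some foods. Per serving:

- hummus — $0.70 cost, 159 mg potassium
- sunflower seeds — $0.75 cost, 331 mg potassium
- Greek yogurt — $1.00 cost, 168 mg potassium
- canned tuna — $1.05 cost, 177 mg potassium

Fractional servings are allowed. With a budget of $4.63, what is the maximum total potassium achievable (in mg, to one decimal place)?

2043.4 mg

Potassium per dollar: sunflower seeds 441.3, hummus 227.1, canned tuna 168.6, Greek yogurt 168.
With no serving limits, spend the whole cost allowance on sunflower seeds: $4.63 / $0.75 × 331 mg = 2043.4 mg.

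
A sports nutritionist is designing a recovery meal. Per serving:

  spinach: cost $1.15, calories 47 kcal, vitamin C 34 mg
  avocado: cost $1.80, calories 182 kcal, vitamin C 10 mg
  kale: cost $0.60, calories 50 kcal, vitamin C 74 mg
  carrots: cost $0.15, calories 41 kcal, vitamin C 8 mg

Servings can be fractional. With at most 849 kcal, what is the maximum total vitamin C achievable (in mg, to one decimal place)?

1256.5 mg

Vitamin C per kcal: kale 1.48, spinach 0.7234, carrots 0.1951, avocado 0.05495.
With no serving limits, spend the whole calories allowance on kale: 849 kcal / 50 kcal × 74 mg = 1256.5 mg.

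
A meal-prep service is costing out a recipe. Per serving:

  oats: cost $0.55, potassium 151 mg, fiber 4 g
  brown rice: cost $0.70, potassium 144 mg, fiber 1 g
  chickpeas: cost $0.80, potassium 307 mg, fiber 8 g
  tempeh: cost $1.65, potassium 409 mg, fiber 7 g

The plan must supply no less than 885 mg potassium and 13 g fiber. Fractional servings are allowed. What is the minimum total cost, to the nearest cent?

$2.31

Two binding constraints pin down two serving amounts, so the optimal mix uses at most two foods. The candidates are each food alone (scaled to the tighter of potassium/fiber) and each pair with both constraints tight.
oats only: max(885/151, 13/4) = 5.861 servings → $3.22.
brown rice only: max(885/144, 13/1) = 13 servings → $9.10.
chickpeas only: max(885/307, 13/8) = 2.883 servings → $2.31.
tempeh only: max(885/409, 13/7) = 2.164 servings → $3.57.
oats + brown rice with both tight: 2.322 servings and 3.711 servings → $3.87.
oats + chickpeas: intersection lies outside the first quadrant.
oats + tempeh with both targets exact would need a negative amount; discard.
brown rice + chickpeas with both tight: 3.656 servings and 1.168 servings → $3.49.
brown rice + tempeh with both tight: 1.466 servings and 1.648 servings → $3.74.
chickpeas + tempeh: the both-tight solution has a negative serving — not a feasible corner.
Cheapest feasible corner: $2.31.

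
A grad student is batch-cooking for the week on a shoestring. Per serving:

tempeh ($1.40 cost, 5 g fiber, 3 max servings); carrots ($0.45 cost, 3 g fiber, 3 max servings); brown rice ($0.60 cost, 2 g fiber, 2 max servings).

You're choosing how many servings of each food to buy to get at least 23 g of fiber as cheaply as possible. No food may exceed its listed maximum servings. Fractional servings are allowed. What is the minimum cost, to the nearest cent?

$5.27

Cost per g of fiber: carrots $0.1500, tempeh $0.2800, brown rice $0.3000.
Take 3 servings of carrots: +9.0 g fiber for $1.35 (total $1.35, still need 14.0 g).
Take 2.8 servings of tempeh: +14.0 g fiber for $3.92 (total $5.27, still need 0.0 g).
Greedy by cheapest-per-g is optimal for a single linear constraint, so the minimum cost is $5.27.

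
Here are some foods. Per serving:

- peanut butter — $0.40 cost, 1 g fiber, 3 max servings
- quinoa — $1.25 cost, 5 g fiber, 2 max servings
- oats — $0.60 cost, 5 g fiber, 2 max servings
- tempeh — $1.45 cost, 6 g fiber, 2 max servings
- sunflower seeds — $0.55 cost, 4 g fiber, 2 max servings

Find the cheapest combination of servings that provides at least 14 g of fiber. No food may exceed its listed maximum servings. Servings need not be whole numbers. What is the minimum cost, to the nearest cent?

Cost per g of fiber: oats $0.1200, sunflower seeds $0.1375, tempeh $0.2417, quinoa $0.2500, peanut butter $0.4000.
Take 2 servings of oats: +10.0 g fiber for $1.20 (total $1.20, still need 4.0 g).
Take 1 serving of sunflower seeds: +4.0 g fiber for $0.55 (total $1.75, still need 0.0 g).
Filling from the cheapest source first is optimal under one linear minimum: $1.75.

$1.75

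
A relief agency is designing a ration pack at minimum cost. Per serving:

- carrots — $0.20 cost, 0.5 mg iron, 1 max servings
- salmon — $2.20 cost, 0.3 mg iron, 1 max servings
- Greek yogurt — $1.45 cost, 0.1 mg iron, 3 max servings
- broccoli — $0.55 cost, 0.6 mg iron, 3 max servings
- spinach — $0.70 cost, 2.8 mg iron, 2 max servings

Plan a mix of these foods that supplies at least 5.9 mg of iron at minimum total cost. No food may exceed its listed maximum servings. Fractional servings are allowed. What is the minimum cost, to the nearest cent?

Cost per mg of iron: spinach $0.2500, carrots $0.4000, broccoli $0.9167, salmon $7.3333, Greek yogurt $14.5000.
Take 2 servings of spinach: +5.6 mg iron for $1.40 (total $1.40, still need 0.3 mg).
Take 0.6 servings of carrots: +0.3 mg iron for $0.12 (total $1.52, still need 0.0 mg).
Greedy by cheapest-per-mg is optimal for a single linear constraint, so the minimum cost is $1.52.

$1.52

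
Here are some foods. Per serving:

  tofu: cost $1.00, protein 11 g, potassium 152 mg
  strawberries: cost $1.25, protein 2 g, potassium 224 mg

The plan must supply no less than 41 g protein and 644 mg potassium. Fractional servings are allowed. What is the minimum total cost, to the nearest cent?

$4.15

An LP optimum is at a vertex; with two nutrient constraints at most two foods are used. Check each candidate.
tofu only: max(41/11, 644/152) = 4.237 servings → $4.24.
strawberries only: max(41/2, 644/224) = 20.5 servings → $25.62.
tofu + strawberries with both tight: 3.656 servings and 0.3944 servings → $4.15.
Cheapest feasible corner: $4.15.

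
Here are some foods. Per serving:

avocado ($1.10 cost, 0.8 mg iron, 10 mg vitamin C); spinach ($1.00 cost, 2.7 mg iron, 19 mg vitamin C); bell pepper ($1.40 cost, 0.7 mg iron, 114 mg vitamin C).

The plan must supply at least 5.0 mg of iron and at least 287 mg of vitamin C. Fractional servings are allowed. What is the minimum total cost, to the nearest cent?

For a min-cost LP with two ≥-constraints, a basic feasible solution has at most two positive variables.
avocado only: max(5.0/0.8, 287/10) = 28.7 servings → $31.57.
spinach only: max(5.0/2.7, 287/19) = 15.11 servings → $15.11.
bell pepper only: max(5.0/0.7, 287/114) = 7.143 servings → $10.00.
avocado + spinach: intersection lies outside the first quadrant.
avocado + bell pepper with both tight: 4.384 servings and 2.133 servings → $7.81.
spinach + bell pepper with both tight: 1.253 servings and 2.309 servings → $4.49.
The minimum over all feasible corners is $4.49.

$4.49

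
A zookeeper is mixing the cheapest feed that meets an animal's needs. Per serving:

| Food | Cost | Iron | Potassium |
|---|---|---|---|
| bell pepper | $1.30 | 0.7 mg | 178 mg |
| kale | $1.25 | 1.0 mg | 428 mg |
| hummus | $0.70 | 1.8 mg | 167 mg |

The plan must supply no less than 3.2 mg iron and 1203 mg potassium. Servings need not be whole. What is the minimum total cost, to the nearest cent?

Check every corner: each single food scaled to meet both minima, and each pair solved so both constraints bind.
bell pepper only: max(3.2/0.7, 1203/178) = 6.758 servings → $8.79.
kale only: max(3.2/1.0, 1203/428) = 3.2 servings → $4.00.
hummus only: max(3.2/1.8, 1203/167) = 7.204 servings → $5.04.
bell pepper + kale with both tight: 1.37 servings and 2.241 servings → $4.58.
bell pepper + hummus with both targets exact would need a negative amount; discard.
kale + hummus with both tight: 2.703 servings and 0.2761 servings → $3.57.
Cheapest feasible corner: $3.57.

$3.57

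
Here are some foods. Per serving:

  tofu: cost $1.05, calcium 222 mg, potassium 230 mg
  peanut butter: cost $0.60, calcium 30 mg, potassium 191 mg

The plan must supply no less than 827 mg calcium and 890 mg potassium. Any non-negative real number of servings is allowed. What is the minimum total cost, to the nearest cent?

$4.01

tofu only: max(827/222, 890/230) = 3.87 servings → $4.06.
peanut butter only: max(827/30, 890/191) = 27.57 servings → $16.54.
tofu + peanut butter with both tight: 3.697 servings and 0.2076 servings → $4.01.
So the least-cost plan costs $4.01.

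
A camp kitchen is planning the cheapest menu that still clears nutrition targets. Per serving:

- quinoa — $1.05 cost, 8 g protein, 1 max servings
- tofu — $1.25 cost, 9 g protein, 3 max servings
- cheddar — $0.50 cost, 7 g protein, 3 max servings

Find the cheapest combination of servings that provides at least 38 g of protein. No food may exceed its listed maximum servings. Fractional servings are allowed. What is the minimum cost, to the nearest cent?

$3.80

Cost per g of protein: cheddar $0.0714, quinoa $0.1313, tofu $0.1389.
Take 3 servings of cheddar: +21.0 g protein for $1.50 (total $1.50, still need 17.0 g).
Take 1 serving of quinoa: +8.0 g protein for $1.05 (total $2.55, still need 9.0 g).
Take 1 serving of tofu: +9.0 g protein for $1.25 (total $3.80, still need 0.0 g).
Filling from the cheapest source first is optimal under one linear minimum: $3.80.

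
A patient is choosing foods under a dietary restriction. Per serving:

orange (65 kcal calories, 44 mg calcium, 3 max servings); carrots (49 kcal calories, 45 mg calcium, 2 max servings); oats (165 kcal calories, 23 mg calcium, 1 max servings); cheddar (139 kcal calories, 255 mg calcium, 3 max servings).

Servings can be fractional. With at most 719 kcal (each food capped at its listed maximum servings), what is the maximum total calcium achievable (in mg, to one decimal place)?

Calcium per kcal: cheddar 1.835, carrots 0.9184, orange 0.6769, oats 0.1394.
Take 3 servings of cheddar: uses 417 kcal, +765.0 mg calcium (running total 765.0 mg).
Take 2 servings of carrots: uses 98 kcal, +90.0 mg calcium (running total 855.0 mg).
Take 3 servings of orange: uses 195 kcal, +132.0 mg calcium (running total 987.0 mg).
Take 0.05455 servings of oats: uses 9 kcal, +1.3 mg calcium (running total 988.3 mg).
Greedy by best ratio exhausts the calories allowance optimally: 988.3 mg.

988.3 mg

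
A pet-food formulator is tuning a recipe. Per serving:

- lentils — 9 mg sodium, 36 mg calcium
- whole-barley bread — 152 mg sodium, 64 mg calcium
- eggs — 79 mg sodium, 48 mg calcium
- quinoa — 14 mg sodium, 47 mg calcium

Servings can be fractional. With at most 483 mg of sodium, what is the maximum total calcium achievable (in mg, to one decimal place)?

Calcium per mg sodium: lentils 4, quinoa 3.357, eggs 0.6076, whole-barley bread 0.4211.
With no serving limits, spend the whole sodium allowance on lentils: 483 mg / 9 mg × 36 mg = 1932.0 mg.

1932.0 mg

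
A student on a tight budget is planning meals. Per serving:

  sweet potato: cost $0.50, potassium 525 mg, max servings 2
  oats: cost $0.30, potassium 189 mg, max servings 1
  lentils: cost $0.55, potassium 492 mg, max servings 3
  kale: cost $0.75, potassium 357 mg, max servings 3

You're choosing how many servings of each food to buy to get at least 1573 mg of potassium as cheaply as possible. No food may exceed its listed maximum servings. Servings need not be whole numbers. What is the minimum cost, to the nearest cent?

$1.58

Cost per mg of potassium: sweet potato $0.0010, lentils $0.0011, oats $0.0016, kale $0.0021.
Take 2 servings of sweet potato: +1050.0 mg potassium for $1.00 (total $1.00, still need 523.0 mg).
Take 1.063 servings of lentils: +523.0 mg potassium for $0.58 (total $1.58, still need 0.0 mg).
Greedy by cheapest-per-mg is optimal for a single linear constraint, so the minimum cost is $1.58.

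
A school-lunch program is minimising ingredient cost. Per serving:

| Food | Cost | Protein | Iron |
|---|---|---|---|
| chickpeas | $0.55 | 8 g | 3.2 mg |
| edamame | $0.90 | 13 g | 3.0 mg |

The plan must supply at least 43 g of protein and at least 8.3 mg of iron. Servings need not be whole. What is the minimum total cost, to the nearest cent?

$2.96

chickpeas only: max(43/8, 8.3/3.2) = 5.375 servings → $2.96.
edamame only: max(43/13, 8.3/3.0) = 3.308 servings → $2.98.
chickpeas + edamame with both targets exact would need a negative amount; discard.
So the least-cost plan costs $2.96.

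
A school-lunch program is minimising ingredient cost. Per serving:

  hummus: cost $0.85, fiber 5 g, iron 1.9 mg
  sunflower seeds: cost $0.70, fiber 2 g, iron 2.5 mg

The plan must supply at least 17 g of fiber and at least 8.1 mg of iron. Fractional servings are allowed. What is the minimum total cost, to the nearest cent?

At the optimum either one food covers both requirements or two foods hit both targets exactly; no other combination can be cheaper.
hummus only: max(17/5, 8.1/1.9) = 4.263 servings → $3.62.
sunflower seeds only: max(17/2, 8.1/2.5) = 8.5 servings → $5.95.
hummus + sunflower seeds with both tight: 3.023 servings and 0.9425 servings → $3.23.
The minimum over all feasible corners is $3.23.

$3.23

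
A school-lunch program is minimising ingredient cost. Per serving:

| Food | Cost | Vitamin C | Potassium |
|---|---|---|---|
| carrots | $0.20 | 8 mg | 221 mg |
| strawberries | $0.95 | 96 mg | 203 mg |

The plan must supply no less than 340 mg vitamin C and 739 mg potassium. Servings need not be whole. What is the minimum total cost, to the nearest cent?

carrots only: max(340/8, 739/221) = 42.5 servings → $8.50.
strawberries only: max(340/96, 739/203) = 3.64 servings → $3.46.
carrots + strawberries with both tight: 0.0982 servings and 3.533 servings → $3.38.
So the least-cost plan costs $3.38.

$3.38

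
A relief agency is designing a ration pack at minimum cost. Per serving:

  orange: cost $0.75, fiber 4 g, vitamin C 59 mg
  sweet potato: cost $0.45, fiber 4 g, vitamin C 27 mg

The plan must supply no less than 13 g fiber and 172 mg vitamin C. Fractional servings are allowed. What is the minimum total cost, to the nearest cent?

Check every corner: each single food scaled to meet both minima, and each pair solved so both constraints bind.
orange only: max(13/4, 172/59) = 3.25 servings → $2.44.
sweet potato only: max(13/4, 172/27) = 6.37 servings → $2.87.
orange + sweet potato with both tight: 2.633 servings and 0.6172 servings → $2.25.
Cheapest feasible corner: $2.25.

$2.25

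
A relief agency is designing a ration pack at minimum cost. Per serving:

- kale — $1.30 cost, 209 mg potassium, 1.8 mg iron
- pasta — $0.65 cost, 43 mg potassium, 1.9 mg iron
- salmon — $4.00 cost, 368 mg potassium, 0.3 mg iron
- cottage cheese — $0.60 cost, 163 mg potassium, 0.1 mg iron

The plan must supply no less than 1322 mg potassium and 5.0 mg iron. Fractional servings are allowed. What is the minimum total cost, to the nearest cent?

$5.97

The cheapest plan sits at a corner of the feasible region — with two constraints it uses at most two foods.
kale only: max(1322/209, 5.0/1.8) = 6.325 servings → $8.22.
pasta only: max(1322/43, 5.0/1.9) = 30.74 servings → $19.98.
salmon only: max(1322/368, 5.0/0.3) = 16.67 servings → $66.67.
cottage cheese only: max(1322/163, 5.0/0.1) = 50 servings → $30.00.
kale + pasta with both targets exact would need a negative amount; discard.
kale + salmon with both tight: 2.407 servings and 2.225 servings → $12.03.
kale + cottage cheese with both tight: 2.506 servings and 4.898 servings → $6.20.
pasta + salmon with both tight: 2.103 servings and 3.347 servings → $14.75.
pasta + cottage cheese with both tight: 2.236 servings and 7.521 servings → $5.97.
salmon + cottage cheese: intersection lies outside the first quadrant.
So the least-cost plan costs $5.97.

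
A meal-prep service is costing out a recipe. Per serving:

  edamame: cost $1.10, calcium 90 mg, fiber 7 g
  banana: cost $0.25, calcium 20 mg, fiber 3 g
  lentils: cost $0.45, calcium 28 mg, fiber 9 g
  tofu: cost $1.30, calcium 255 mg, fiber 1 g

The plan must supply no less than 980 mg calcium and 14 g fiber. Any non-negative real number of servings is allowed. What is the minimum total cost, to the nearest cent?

A basic optimal solution has at most two foods positive. Try each food alone and each pair with both targets met exactly.
edamame only: max(980/90, 14/7) = 10.89 servings → $11.98.
banana only: max(980/20, 14/3) = 49 servings → $12.25.
lentils only: max(980/28, 14/9) = 35 servings → $15.75.
tofu only: max(980/255, 14/1) = 14 servings → $18.20.
edamame + banana with both targets exact would need a negative amount; discard.
edamame + lentils: the both-tight solution has a negative serving — not a feasible corner.
edamame + tofu with both tight: 1.528 servings and 3.304 servings → $5.98.
banana + lentils with both targets exact would need a negative amount; discard.
banana + tofu with both tight: 3.477 servings and 3.57 servings → $5.51.
lentils + tofu with both tight: 1.142 servings and 3.718 servings → $5.35.
So the least-cost plan costs $5.35.

$5.35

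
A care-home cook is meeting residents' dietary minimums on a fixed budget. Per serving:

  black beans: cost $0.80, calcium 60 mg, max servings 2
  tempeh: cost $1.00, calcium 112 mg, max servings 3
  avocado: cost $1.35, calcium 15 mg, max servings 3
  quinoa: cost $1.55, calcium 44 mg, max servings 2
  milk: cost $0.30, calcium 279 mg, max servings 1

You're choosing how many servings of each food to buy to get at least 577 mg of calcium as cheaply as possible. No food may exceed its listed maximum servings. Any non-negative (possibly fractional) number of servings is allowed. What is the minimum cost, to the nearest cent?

Cost per mg of calcium: milk $0.0011, tempeh $0.0089, black beans $0.0133, quinoa $0.0352, avocado $0.0900.
Take 1 serving of milk: +279.0 mg calcium for $0.30 (total $0.30, still need 298.0 mg).
Take 2.661 servings of tempeh: +298.0 mg calcium for $2.66 (total $2.96, still need 0.0 mg).
Greedy by cheapest-per-mg is optimal for a single linear constraint, so the minimum cost is $2.96.

$2.96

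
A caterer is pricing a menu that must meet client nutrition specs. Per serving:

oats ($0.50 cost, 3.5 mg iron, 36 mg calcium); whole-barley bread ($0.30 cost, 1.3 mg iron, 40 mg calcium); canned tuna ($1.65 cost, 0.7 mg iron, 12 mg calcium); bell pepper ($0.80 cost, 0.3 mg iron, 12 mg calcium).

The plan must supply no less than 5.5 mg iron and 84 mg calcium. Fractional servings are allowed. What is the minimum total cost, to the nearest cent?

Check every corner: each single food scaled to meet both minima, and each pair solved so both constraints bind.
oats only: max(5.5/3.5, 84/36) = 2.333 servings → $1.17.
whole-barley bread only: max(5.5/1.3, 84/40) = 4.231 servings → $1.27.
canned tuna only: max(5.5/0.7, 84/12) = 7.857 servings → $12.96.
bell pepper only: max(5.5/0.3, 84/12) = 18.33 servings → $14.67.
oats + whole-barley bread with both tight: 1.189 servings and 1.03 servings → $0.90.
oats + canned tuna with both tight: 0.4286 servings and 5.714 servings → $9.64.
oats + bell pepper with both tight: 1.308 servings and 3.077 servings → $3.12.
whole-barley bread + canned tuna: intersection lies outside the first quadrant.
whole-barley bread + bell pepper: the both-tight solution has a negative serving — not a feasible corner.
canned tuna + bell pepper with both targets exact would need a negative amount; discard.
So the least-cost plan costs $0.90.

$0.90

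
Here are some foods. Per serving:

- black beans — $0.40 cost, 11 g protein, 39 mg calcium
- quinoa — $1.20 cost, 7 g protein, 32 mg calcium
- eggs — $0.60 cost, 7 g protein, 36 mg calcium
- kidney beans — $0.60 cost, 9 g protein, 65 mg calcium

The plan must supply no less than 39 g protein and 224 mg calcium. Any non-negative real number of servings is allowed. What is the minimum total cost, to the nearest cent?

$2.12

Two binding constraints pin down two serving amounts, so the optimal mix uses at most two foods. The candidates are each food alone (scaled to the tighter of protein/calcium) and each pair with both constraints tight.
black beans only: max(39/11, 224/39) = 5.744 servings → $2.30.
quinoa only: max(39/7, 224/32) = 7 servings → $8.40.
eggs only: max(39/7, 224/36) = 6.222 servings → $3.73.
kidney beans only: max(39/9, 224/65) = 4.333 servings → $2.60.
black beans + quinoa with both targets exact would need a negative amount; discard.
black beans + eggs with both targets exact would need a negative amount; discard.
black beans + kidney beans with both tight: 1.426 servings and 2.591 servings → $2.12.
quinoa + eggs: intersection lies outside the first quadrant.
quinoa + kidney beans with both tight: 3.108 servings and 1.916 servings → $4.88.
eggs + kidney beans with both tight: 3.962 servings and 1.252 servings → $3.13.
Cheapest feasible corner: $2.12.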